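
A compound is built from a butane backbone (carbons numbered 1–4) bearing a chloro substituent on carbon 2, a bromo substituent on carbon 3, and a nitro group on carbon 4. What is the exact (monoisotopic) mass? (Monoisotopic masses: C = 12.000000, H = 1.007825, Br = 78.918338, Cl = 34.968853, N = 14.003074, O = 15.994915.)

214.9349

Atom tally by fragment:
  CH3 → C:1 H:3
  CH(Cl) → C:1 H:1 Cl:1
  CH(Br) → C:1 H:1 Br:1
  CH2NO2 → C:1 H:2 N:1 O:2
Element totals:
  C: 4
  H: 7
  Br: 1
  Cl: 1
  N: 1
  O: 2
Molecular formula: C4H7BrClNO2.
  M = 4(12.0) + 7(1.007825) + 78.918338 + 34.968853 + 14.003074 + 2(15.994915)
    = 48.000000 + 7.054775 + 78.918338 + 34.968853 + 14.003074 + 31.989830 = 214.934870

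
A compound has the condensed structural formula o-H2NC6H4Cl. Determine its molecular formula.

C6H6ClN

Element totals:
  C: 6
  H: 6
  Cl: 1
  N: 1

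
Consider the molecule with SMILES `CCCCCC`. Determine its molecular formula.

Atom tally by fragment:
  CH3 → C:1 H:3
  CH2 → C:1 H:2
  CH2 → C:1 H:2
  CH2 → C:1 H:2
  CH2 → C:1 H:2
  CH3 → C:1 H:3
Element totals:
  C: 6
  H: 14

C6H14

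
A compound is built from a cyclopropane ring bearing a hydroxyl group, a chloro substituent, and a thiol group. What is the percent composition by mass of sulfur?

25.73%

Atom tally by fragment:
  cyclopropane ring core → C:3 H:6
  (− 3 ring H displaced by substituents)
  + OH → O:1 H:1
  + Cl → Cl:1
  + SH → S:1 H:1
Element totals:
  C: 3
  H: 5
  Cl: 1
  O: 1
  S: 1
Molecular formula: C3H5ClOS.
Molar mass = 124.582 g/mol.
Mass from S: 1 × 32.06 = 32.060 g/mol.
%S = 32.060 / 124.582 × 100 = 25.73%.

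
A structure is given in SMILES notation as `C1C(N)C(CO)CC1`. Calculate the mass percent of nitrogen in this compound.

Atom tally by fragment:
  cyclopentane ring core → C:5 H:10
  (− 2 ring H displaced by substituents)
  + NH2 → N:1 H:2
  + CH2OH → C:1 H:3 O:1
Element totals:
  C: 6
  H: 13
  N: 1
  O: 1
Molecular formula: C6H13NO.
Molar mass = 115.176 g/mol.
Mass from N: 1 × 14.007 = 14.007 g/mol.
%N = 14.007 / 115.176 × 100 = 12.16%.

12.16%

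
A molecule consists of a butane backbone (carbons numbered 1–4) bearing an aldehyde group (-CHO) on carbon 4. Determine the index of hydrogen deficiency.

Atom tally by fragment:
  CH3 → C:1 H:3
  CH2 → C:1 H:2
  CH2 → C:1 H:2
  CH2CHO → C:2 H:3 O:1
Element totals:
  C: 5
  H: 10
  O: 1
Molecular formula: C5H10O.
DoU = (2C + 2 + N − H − X) / 2 = (2·5 + 2 + 0 − 10 − 0) / 2 = 1.

1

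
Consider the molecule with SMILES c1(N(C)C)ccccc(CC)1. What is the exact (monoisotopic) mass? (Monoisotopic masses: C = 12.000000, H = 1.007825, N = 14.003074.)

Atom tally by fragment:
  benzene ring core → C:6 H:6
  (− 2 ring H displaced by substituents)
  + N(CH3)2 → N:1 C:2 H:6
  + C2H5 → C:2 H:5
Element totals:
  C: 10
  H: 15
  N: 1
Molecular formula: C10H15N.
  M = 10(12.0) + 15(1.007825) + 14.003074
    = 120.000000 + 15.117375 + 14.003074 = 149.120449

149.1204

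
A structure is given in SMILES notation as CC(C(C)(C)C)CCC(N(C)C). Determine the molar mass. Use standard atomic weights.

Atom tally by fragment:
  CH3 → C:1 H:3
  CH(C(CH3)3) → C:5 H:10
  CH2 → C:1 H:2
  CH2 → C:1 H:2
  CH2N(CH3)2 → C:3 H:8 N:1
Element totals:
  C: 11
  H: 25
  N: 1
Molecular formula: C11H25N.
  M = 11(12.011) + 25(1.008) + 14.007
    = 132.121 + 25.200 + 14.007 = 171.328

171.33 g/mol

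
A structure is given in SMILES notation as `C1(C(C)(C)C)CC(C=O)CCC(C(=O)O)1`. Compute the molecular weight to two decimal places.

Atom tally by fragment:
  cyclohexane ring core → C:6 H:12
  (− 3 ring H displaced by substituents)
  + C(CH3)3 → C:4 H:9
  + CHO → C:1 H:1 O:1
  + COOH → C:1 H:1 O:2
Element totals:
  C: 12
  H: 20
  O: 3
Molecular formula: C12H20O3.
  M = 12(12.011) + 20(1.008) + 3(15.999)
    = 144.132 + 20.160 + 47.997 = 212.289

212.29 g/mol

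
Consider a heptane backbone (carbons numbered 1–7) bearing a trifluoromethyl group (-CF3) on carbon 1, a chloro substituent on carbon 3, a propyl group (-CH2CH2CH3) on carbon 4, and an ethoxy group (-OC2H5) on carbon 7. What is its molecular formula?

C13H24ClF3O

Atom tally by fragment:
  F3CCH2 → C:2 H:2 F:3
  CH2 → C:1 H:2
  CH(Cl) → C:1 H:1 Cl:1
  CH(CH2CH2CH3) → C:4 H:8
  CH2 → C:1 H:2
  CH2 → C:1 H:2
  CH2OC2H5 → C:3 H:7 O:1
Element totals:
  C: 13
  H: 24
  Cl: 1
  F: 3
  O: 1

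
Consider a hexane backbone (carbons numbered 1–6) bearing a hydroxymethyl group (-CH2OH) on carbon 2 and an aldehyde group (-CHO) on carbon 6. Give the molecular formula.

Atom tally by fragment:
  CH3 → C:1 H:3
  CH(CH2OH) → C:2 H:4 O:1
  CH2 → C:1 H:2
  CH2 → C:1 H:2
  CH2 → C:1 H:2
  CH2CHO → C:2 H:3 O:1
Element totals:
  C: 8
  H: 16
  O: 2

C8H16O2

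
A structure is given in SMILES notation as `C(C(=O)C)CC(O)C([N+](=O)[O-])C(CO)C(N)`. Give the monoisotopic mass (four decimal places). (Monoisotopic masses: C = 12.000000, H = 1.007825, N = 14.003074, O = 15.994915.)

234.1216

Atom tally by fragment:
  CH3COCH2 → C:3 H:5 O:1
  CH2 → C:1 H:2
  CH(OH) → C:1 H:2 O:1
  CH(NO2) → C:1 H:1 N:1 O:2
  CH(CH2OH) → C:2 H:4 O:1
  CH2NH2 → C:1 H:4 N:1
Element totals:
  C: 9
  H: 18
  N: 2
  O: 5
Molecular formula: C9H18N2O5.
  M = 9(12.0) + 18(1.007825) + 2(14.003074) + 5(15.994915)
    = 108.000000 + 18.140850 + 28.006148 + 79.974575 = 234.121573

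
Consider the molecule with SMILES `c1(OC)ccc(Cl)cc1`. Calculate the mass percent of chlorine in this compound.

24.86%

Atom tally by fragment:
  benzene ring core → C:6 H:6
  (− 2 ring H displaced by substituents)
  + OCH3 → C:1 H:3 O:1
  + Cl → Cl:1
Element totals:
  C: 7
  H: 7
  Cl: 1
  O: 1
Molecular formula: C7H7ClO.
Molar mass = 142.582 g/mol.
Mass from Cl: 1 × 35.45 = 35.450 g/mol.
%Cl = 35.450 / 142.582 × 100 = 24.86%.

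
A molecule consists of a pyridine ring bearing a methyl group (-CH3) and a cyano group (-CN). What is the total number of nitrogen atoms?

Atom tally by fragment:
  pyridine ring core → C:5 H:5 N:1
  (− 2 ring H displaced by substituents)
  + CH3 → C:1 H:3
  + CN → C:1 N:1
Element totals:
  C: 7
  H: 6
  N: 2

2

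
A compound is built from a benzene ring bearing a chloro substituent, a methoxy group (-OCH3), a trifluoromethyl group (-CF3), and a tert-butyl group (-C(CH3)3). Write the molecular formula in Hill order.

C12H14ClF3O

Atom tally by fragment:
  benzene ring core → C:6 H:6
  (− 4 ring H displaced by substituents)
  + Cl → Cl:1
  + OCH3 → C:1 H:3 O:1
  + CF3 → C:1 F:3
  + C(CH3)3 → C:4 H:9
Element totals:
  C: 12
  H: 14
  Cl: 1
  F: 3
  O: 1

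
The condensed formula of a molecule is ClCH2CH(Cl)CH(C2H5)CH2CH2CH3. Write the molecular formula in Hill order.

Atom tally by fragment:
  ClCH2 → C:1 H:2 Cl:1
  CH(Cl) → C:1 H:1 Cl:1
  CH(C2H5) → C:3 H:6
  CH2 → C:1 H:2
  CH2 → C:1 H:2
  CH3 → C:1 H:3
Element totals:
  C: 8
  H: 16
  Cl: 2

C8H16Cl2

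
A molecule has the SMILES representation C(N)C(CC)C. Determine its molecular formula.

Atom tally by fragment:
  H2NCH2 → C:1 H:4 N:1
  CH(C2H5) → C:3 H:6
  CH3 → C:1 H:3
Element totals:
  C: 5
  H: 13
  N: 1

C5H13N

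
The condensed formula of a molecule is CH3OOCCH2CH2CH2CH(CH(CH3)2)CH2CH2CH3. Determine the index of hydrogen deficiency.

Atom tally by fragment:
  CH3OOCCH2 → C:3 H:5 O:2
  CH2 → C:1 H:2
  CH2 → C:1 H:2
  CH(CH(CH3)2) → C:4 H:8
  CH2 → C:1 H:2
  CH2 → C:1 H:2
  CH3 → C:1 H:3
Element totals:
  C: 12
  H: 24
  O: 2
Molecular formula: C12H24O2.
DoU = (2C + 2 + N − H − X) / 2 = (2·12 + 2 + 0 − 24 − 0) / 2 = 1.

1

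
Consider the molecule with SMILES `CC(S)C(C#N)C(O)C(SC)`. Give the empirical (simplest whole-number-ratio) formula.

Atom tally by fragment:
  CH3 → C:1 H:3
  CH(SH) → C:1 H:2 S:1
  CH(CN) → C:2 H:1 N:1
  CH(OH) → C:1 H:2 O:1
  CH2SCH3 → C:2 H:5 S:1
Element totals:
  C: 7
  H: 13
  N: 1
  O: 1
  S: 2
Molecular formula: C7H13NOS2.
gcd of subscripts (7, 13, 1, 1, 2) = 1, so the empirical formula equals the molecular formula.

C7H13NOS2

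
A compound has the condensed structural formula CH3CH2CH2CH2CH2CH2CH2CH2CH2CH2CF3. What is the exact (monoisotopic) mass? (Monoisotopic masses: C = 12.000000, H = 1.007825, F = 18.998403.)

Element totals:
  C: 11
  H: 21
  F: 3
Molecular formula: C11H21F3.
  M = 11(12.0) + 21(1.007825) + 3(18.998403)
    = 132.000000 + 21.164325 + 56.995209 = 210.159534

210.1595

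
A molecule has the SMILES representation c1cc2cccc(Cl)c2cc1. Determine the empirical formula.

Atom tally by fragment:
  naphthalene ring system core → C:10 H:8
  (− 1 ring H displaced by substituents)
  + Cl → Cl:1
Element totals:
  C: 10
  H: 7
  Cl: 1
Molecular formula: C10H7Cl.
gcd of subscripts (10, 1, 7) = 1, so the empirical formula equals the molecular formula.

C10H7Cl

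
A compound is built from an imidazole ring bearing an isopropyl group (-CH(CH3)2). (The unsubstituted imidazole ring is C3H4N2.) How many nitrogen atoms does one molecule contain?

2

Atom tally by fragment:
  imidazole ring core → C:3 H:4 N:2
  (− 1 ring H displaced by substituents)
  + CH(CH3)2 → C:3 H:7
Element totals:
  C: 6
  H: 10
  N: 2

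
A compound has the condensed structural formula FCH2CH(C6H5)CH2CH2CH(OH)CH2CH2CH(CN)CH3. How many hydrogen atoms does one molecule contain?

Atom tally by fragment:
  FCH2 → C:1 H:2 F:1
  CH(C6H5) → C:7 H:6
  CH2 → C:1 H:2
  CH2 → C:1 H:2
  CH(OH) → C:1 H:2 O:1
  CH2 → C:1 H:2
  CH2 → C:1 H:2
  CH(CN) → C:2 H:1 N:1
  CH3 → C:1 H:3
Element totals:
  C: 16
  H: 22
  F: 1
  N: 1
  O: 1

22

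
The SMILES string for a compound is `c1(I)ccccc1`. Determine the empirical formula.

Atom tally by fragment:
  benzene ring core → C:6 H:6
  (− 1 ring H displaced by substituents)
  + I → I:1
Element totals:
  C: 6
  H: 5
  I: 1
Molecular formula: C6H5I.
gcd of subscripts (6, 5, 1) = 1, so the empirical formula equals the molecular formula.

C6H5I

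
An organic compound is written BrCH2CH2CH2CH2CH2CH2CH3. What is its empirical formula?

Atom tally by fragment:
  BrCH2 → C:1 H:2 Br:1
  CH2 → C:1 H:2
  CH2 → C:1 H:2
  CH2 → C:1 H:2
  CH2 → C:1 H:2
  CH2 → C:1 H:2
  CH3 → C:1 H:3
Element totals:
  C: 7
  H: 15
  Br: 1
Molecular formula: C7H15Br.
gcd of subscripts (1, 7, 15) = 1, so the empirical formula equals the molecular formula.

C7H15Br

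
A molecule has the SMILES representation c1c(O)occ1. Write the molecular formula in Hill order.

Atom tally by fragment:
  furan ring core → C:4 H:4 O:1
  (− 1 ring H displaced by substituents)
  + OH → O:1 H:1
Element totals:
  C: 4
  H: 4
  O: 2

C4H4O2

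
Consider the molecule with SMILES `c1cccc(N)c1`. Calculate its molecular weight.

93.13 g/mol

Atom tally by fragment:
  benzene ring core → C:6 H:6
  (− 1 ring H displaced by substituents)
  + NH2 → N:1 H:2
Element totals:
  C: 6
  H: 7
  N: 1
Molecular formula: C6H7N.
  M = 6(12.011) + 7(1.008) + 14.007
    = 72.066 + 7.056 + 14.007 = 93.129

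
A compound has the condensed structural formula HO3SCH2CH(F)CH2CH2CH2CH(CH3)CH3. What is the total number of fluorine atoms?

Atom tally by fragment:
  HO3SCH2 → C:1 H:3 S:1 O:3
  CH(F) → C:1 H:1 F:1
  CH2 → C:1 H:2
  CH2 → C:1 H:2
  CH2 → C:1 H:2
  CH(CH3) → C:2 H:4
  CH3 → C:1 H:3
Element totals:
  C: 8
  H: 17
  F: 1
  O: 3
  S: 1

1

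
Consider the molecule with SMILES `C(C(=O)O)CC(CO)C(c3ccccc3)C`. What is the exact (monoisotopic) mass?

Atom tally by fragment:
  HOOCCH2 → C:2 H:3 O:2
  CH2 → C:1 H:2
  CH(CH2OH) → C:2 H:4 O:1
  CH(C6H5) → C:7 H:6
  CH3 → C:1 H:3
Element totals:
  C: 13
  H: 18
  O: 3
Molecular formula: C13H18O3.
  M = 13(12.0) + 18(1.007825) + 3(15.994915)
    = 156.000000 + 18.140850 + 47.984745 = 222.125595

222.1256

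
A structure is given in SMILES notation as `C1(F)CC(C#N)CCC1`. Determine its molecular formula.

C7H10FN

Atom tally by fragment:
  cyclohexane ring core → C:6 H:12
  (− 2 ring H displaced by substituents)
  + F → F:1
  + CN → C:1 N:1
Element totals:
  C: 7
  H: 10
  F: 1
  N: 1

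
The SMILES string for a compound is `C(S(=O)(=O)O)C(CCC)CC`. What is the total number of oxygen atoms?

Atom tally by fragment:
  HO3SCH2 → C:1 H:3 S:1 O:3
  CH(CH2CH2CH3) → C:4 H:8
  CH2 → C:1 H:2
  CH3 → C:1 H:3
Element totals:
  C: 7
  H: 16
  O: 3
  S: 1

3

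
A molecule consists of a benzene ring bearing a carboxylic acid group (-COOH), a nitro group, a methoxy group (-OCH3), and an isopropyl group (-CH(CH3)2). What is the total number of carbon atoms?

Atom tally by fragment:
  benzene ring core → C:6 H:6
  (− 4 ring H displaced by substituents)
  + COOH → C:1 H:1 O:2
  + NO2 → N:1 O:2
  + OCH3 → C:1 H:3 O:1
  + CH(CH3)2 → C:3 H:7
Element totals:
  C: 11
  H: 13
  N: 1
  O: 5

11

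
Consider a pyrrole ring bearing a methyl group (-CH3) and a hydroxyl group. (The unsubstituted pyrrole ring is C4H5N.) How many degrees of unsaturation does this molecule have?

Atom tally by fragment:
  pyrrole ring core → C:4 H:5 N:1
  (− 2 ring H displaced by substituents)
  + CH3 → C:1 H:3
  + OH → O:1 H:1
Element totals:
  C: 5
  H: 7
  N: 1
  O: 1
Molecular formula: C5H7NO.
DoU = (2C + 2 + N − H − X) / 2 = (2·5 + 2 + 1 − 7 − 0) / 2 = 3.

3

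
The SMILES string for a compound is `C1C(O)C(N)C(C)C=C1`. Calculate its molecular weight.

127.19 g/mol

Atom tally by fragment:
  cyclohexene ring core → C:6 H:10
  (− 3 ring H displaced by substituents)
  + OH → O:1 H:1
  + NH2 → N:1 H:2
  + CH3 → C:1 H:3
Element totals:
  C: 7
  H: 13
  N: 1
  O: 1
Molecular formula: C7H13NO.
  M = 7(12.011) + 13(1.008) + 14.007 + 15.999
    = 84.077 + 13.104 + 14.007 + 15.999 = 127.187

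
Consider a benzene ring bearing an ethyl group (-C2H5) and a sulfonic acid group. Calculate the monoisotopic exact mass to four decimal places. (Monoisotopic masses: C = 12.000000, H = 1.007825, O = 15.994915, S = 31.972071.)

Atom tally by fragment:
  benzene ring core → C:6 H:6
  (− 2 ring H displaced by substituents)
  + C2H5 → C:2 H:5
  + SO3H → S:1 O:3 H:1
Element totals:
  C: 8
  H: 10
  O: 3
  S: 1
Molecular formula: C8H10O3S.
  M = 8(12.0) + 10(1.007825) + 3(15.994915) + 31.972071
    = 96.000000 + 10.078250 + 47.984745 + 31.972071 = 186.035066

186.0351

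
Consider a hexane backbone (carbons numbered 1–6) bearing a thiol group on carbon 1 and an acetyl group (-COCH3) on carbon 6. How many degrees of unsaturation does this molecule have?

1

Atom tally by fragment:
  HSCH2 → C:1 H:3 S:1
  CH2 → C:1 H:2
  CH2 → C:1 H:2
  CH2 → C:1 H:2
  CH2 → C:1 H:2
  CH2COCH3 → C:3 H:5 O:1
Element totals:
  C: 8
  H: 16
  O: 1
  S: 1
Molecular formula: C8H16OS.
DoU = (2C + 2 + N − H − X) / 2 = (2·8 + 2 + 0 − 16 − 0) / 2 = 1.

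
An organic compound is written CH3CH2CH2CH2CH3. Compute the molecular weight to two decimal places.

Atom tally by fragment:
  CH3 → C:1 H:3
  CH2 → C:1 H:2
  CH2 → C:1 H:2
  CH2 → C:1 H:2
  CH3 → C:1 H:3
Element totals:
  C: 5
  H: 12
Molecular formula: C5H12.
  M = 5(12.011) + 12(1.008)
    = 60.055 + 12.096 = 72.151

72.15 g/mol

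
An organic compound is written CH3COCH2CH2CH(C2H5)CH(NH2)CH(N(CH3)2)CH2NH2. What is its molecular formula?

Element totals:
  C: 12
  H: 27
  N: 3
  O: 1

C12H27N3O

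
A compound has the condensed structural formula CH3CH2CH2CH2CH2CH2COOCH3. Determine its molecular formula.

C8H16O2

Element totals:
  C: 8
  H: 16
  O: 2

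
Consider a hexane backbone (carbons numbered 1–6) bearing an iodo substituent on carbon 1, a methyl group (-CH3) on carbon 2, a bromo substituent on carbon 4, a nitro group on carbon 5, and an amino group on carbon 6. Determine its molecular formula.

Atom tally by fragment:
  ICH2 → C:1 H:2 I:1
  CH(CH3) → C:2 H:4
  CH2 → C:1 H:2
  CH(Br) → C:1 H:1 Br:1
  CH(NO2) → C:1 H:1 N:1 O:2
  CH2NH2 → C:1 H:4 N:1
Element totals:
  C: 7
  H: 14
  Br: 1
  I: 1
  N: 2
  O: 2

C7H14BrIN2O2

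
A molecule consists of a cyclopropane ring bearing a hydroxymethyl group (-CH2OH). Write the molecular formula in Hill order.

Atom tally by fragment:
  cyclopropane ring core → C:3 H:6
  (− 1 ring H displaced by substituents)
  + CH2OH → C:1 H:3 O:1
Element totals:
  C: 4
  H: 8
  O: 1

C4H8O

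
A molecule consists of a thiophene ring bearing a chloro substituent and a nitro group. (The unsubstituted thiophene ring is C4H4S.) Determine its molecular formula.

C4H2ClNO2S

Atom tally by fragment:
  thiophene ring core → C:4 H:4 S:1
  (− 2 ring H displaced by substituents)
  + Cl → Cl:1
  + NO2 → N:1 O:2
Element totals:
  C: 4
  H: 2
  Cl: 1
  N: 1
  O: 2
  S: 1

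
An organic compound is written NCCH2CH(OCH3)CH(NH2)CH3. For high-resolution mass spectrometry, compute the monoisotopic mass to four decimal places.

128.0950

Element totals:
  C: 6
  H: 12
  N: 2
  O: 1
Molecular formula: C6H12N2O.
  M = 6(12.0) + 12(1.007825) + 2(14.003074) + 15.994915
    = 72.000000 + 12.093900 + 28.006148 + 15.994915 = 128.094963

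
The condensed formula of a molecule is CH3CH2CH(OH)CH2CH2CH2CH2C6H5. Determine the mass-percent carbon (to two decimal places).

81.20%

Atom tally by fragment:
  CH3 → C:1 H:3
  CH2 → C:1 H:2
  CH(OH) → C:1 H:2 O:1
  CH2 → C:1 H:2
  CH2 → C:1 H:2
  CH2 → C:1 H:2
  CH2C6H5 → C:7 H:7
Element totals:
  C: 13
  H: 20
  O: 1
Molecular formula: C13H20O.
Molar mass = 192.302 g/mol.
Mass from C: 13 × 12.011 = 156.143 g/mol.
%C = 156.143 / 192.302 × 100 = 81.20%.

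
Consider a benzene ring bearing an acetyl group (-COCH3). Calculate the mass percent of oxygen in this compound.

Atom tally by fragment:
  benzene ring core → C:6 H:6
  (− 1 ring H displaced by substituents)
  + COCH3 → C:2 H:3 O:1
Element totals:
  C: 8
  H: 8
  O: 1
Molecular formula: C8H8O.
Molar mass = 120.151 g/mol.
Mass from O: 1 × 15.999 = 15.999 g/mol.
%O = 15.999 / 120.151 × 100 = 13.32%.

13.32%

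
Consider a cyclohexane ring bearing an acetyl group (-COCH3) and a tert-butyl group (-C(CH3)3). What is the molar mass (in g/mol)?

182.31 g/mol

Atom tally by fragment:
  cyclohexane ring core → C:6 H:12
  (− 2 ring H displaced by substituents)
  + COCH3 → C:2 H:3 O:1
  + C(CH3)3 → C:4 H:9
Element totals:
  C: 12
  H: 22
  O: 1
Molecular formula: C12H22O.
  M = 12(12.011) + 22(1.008) + 15.999
    = 144.132 + 22.176 + 15.999 = 182.307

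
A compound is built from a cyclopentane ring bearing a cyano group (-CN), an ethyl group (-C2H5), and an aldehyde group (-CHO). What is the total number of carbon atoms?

Atom tally by fragment:
  cyclopentane ring core → C:5 H:10
  (− 3 ring H displaced by substituents)
  + CN → C:1 N:1
  + C2H5 → C:2 H:5
  + CHO → C:1 H:1 O:1
Element totals:
  C: 9
  H: 13
  N: 1
  O: 1

9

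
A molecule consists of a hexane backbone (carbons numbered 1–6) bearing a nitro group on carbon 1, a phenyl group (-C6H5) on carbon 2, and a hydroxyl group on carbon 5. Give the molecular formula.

Atom tally by fragment:
  O2NCH2 → C:1 H:2 N:1 O:2
  CH(C6H5) → C:7 H:6
  CH2 → C:1 H:2
  CH2 → C:1 H:2
  CH(OH) → C:1 H:2 O:1
  CH3 → C:1 H:3
Element totals:
  C: 12
  H: 17
  N: 1
  O: 3

C12H17NO3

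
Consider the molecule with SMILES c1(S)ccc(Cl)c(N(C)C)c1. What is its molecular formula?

C8H10ClNS

Atom tally by fragment:
  benzene ring core → C:6 H:6
  (− 3 ring H displaced by substituents)
  + SH → S:1 H:1
  + Cl → Cl:1
  + N(CH3)2 → N:1 C:2 H:6
Element totals:
  C: 8
  H: 10
  Cl: 1
  N: 1
  S: 1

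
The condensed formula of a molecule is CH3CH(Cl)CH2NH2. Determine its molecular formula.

C3H8ClN

Atom tally by fragment:
  CH3 → C:1 H:3
  CH(Cl) → C:1 H:1 Cl:1
  CH2NH2 → C:1 H:4 N:1
Element totals:
  C: 3
  H: 8
  Cl: 1
  N: 1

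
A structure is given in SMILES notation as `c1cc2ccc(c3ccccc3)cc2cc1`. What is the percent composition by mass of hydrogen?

5.92%

Atom tally by fragment:
  naphthalene ring system core → C:10 H:8
  (− 1 ring H displaced by substituents)
  + C6H5 → C:6 H:5
Element totals:
  C: 16
  H: 12
Molecular formula: C16H12.
Molar mass = 204.272 g/mol.
Mass from H: 12 × 1.008 = 12.096 g/mol.
%H = 12.096 / 204.272 × 100 = 5.92%.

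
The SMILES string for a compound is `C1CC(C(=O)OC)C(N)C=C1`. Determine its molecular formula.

C8H13NO2

Atom tally by fragment:
  cyclohexene ring core → C:6 H:10
  (− 2 ring H displaced by substituents)
  + COOCH3 → C:2 H:3 O:2
  + NH2 → N:1 H:2
Element totals:
  C: 8
  H: 13
  N: 1
  O: 2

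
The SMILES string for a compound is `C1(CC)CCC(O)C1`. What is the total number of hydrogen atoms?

Atom tally by fragment:
  cyclopentane ring core → C:5 H:10
  (− 2 ring H displaced by substituents)
  + C2H5 → C:2 H:5
  + OH → O:1 H:1
Element totals:
  C: 7
  H: 14
  O: 1

14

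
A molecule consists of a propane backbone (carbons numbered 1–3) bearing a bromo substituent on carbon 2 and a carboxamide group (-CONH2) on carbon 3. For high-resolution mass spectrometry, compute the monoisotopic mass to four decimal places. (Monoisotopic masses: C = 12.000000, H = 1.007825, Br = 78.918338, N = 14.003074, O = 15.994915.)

164.9789

Atom tally by fragment:
  CH3 → C:1 H:3
  CH(Br) → C:1 H:1 Br:1
  CH2CONH2 → C:2 H:4 O:1 N:1
Element totals:
  C: 4
  H: 8
  Br: 1
  N: 1
  O: 1
Molecular formula: C4H8BrNO.
  M = 4(12.0) + 8(1.007825) + 78.918338 + 14.003074 + 15.994915
    = 48.000000 + 8.062600 + 78.918338 + 14.003074 + 15.994915 = 164.978927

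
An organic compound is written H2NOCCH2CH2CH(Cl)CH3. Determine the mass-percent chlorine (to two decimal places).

26.14%

Element totals:
  C: 5
  H: 10
  Cl: 1
  N: 1
  O: 1
Molecular formula: C5H10ClNO.
Molar mass = 135.591 g/mol.
Mass from Cl: 1 × 35.45 = 35.450 g/mol.
%Cl = 35.450 / 135.591 × 100 = 26.14%.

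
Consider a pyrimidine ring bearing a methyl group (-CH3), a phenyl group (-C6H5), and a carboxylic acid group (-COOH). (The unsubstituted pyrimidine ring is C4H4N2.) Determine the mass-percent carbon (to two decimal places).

67.28%

Atom tally by fragment:
  pyrimidine ring core → C:4 H:4 N:2
  (− 3 ring H displaced by substituents)
  + CH3 → C:1 H:3
  + C6H5 → C:6 H:5
  + COOH → C:1 H:1 O:2
Element totals:
  C: 12
  H: 10
  N: 2
  O: 2
Molecular formula: C12H10N2O2.
Molar mass = 214.224 g/mol.
Mass from C: 12 × 12.011 = 144.132 g/mol.
%C = 144.132 / 214.224 × 100 = 67.28%.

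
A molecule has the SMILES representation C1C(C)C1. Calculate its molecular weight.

56.11 g/mol

Atom tally by fragment:
  cyclopropane ring core → C:3 H:6
  (− 1 ring H displaced by substituents)
  + CH3 → C:1 H:3
Element totals:
  C: 4
  H: 8
Molecular formula: C4H8.
  M = 4(12.011) + 8(1.008)
    = 48.044 + 8.064 = 56.108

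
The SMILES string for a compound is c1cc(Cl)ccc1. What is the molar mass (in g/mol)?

Atom tally by fragment:
  benzene ring core → C:6 H:6
  (− 1 ring H displaced by substituents)
  + Cl → Cl:1
Element totals:
  C: 6
  H: 5
  Cl: 1
Molecular formula: C6H5Cl.
  M = 6(12.011) + 5(1.008) + 35.45
    = 72.066 + 5.040 + 35.450 = 112.556

112.56 g/mol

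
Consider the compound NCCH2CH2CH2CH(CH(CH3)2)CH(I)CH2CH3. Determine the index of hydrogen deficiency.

Atom tally by fragment:
  NCCH2 → C:2 H:2 N:1
  CH2 → C:1 H:2
  CH2 → C:1 H:2
  CH(CH(CH3)2) → C:4 H:8
  CH(I) → C:1 H:1 I:1
  CH2 → C:1 H:2
  CH3 → C:1 H:3
Element totals:
  C: 11
  H: 20
  I: 1
  N: 1
Molecular formula: C11H20IN.
DoU = (2C + 2 + N − H − X) / 2 = (2·11 + 2 + 1 − 20 − 1) / 2 = 2.

2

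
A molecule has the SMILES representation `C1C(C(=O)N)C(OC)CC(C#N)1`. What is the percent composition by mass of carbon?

57.13%

Atom tally by fragment:
  cyclopentane ring core → C:5 H:10
  (− 3 ring H displaced by substituents)
  + CONH2 → C:1 H:2 O:1 N:1
  + OCH3 → C:1 H:3 O:1
  + CN → C:1 N:1
Element totals:
  C: 8
  H: 12
  N: 2
  O: 2
Molecular formula: C8H12N2O2.
Molar mass = 168.196 g/mol.
Mass from C: 8 × 12.011 = 96.088 g/mol.
%C = 96.088 / 168.196 × 100 = 57.13%.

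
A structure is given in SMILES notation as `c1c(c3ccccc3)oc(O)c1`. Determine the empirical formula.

Atom tally by fragment:
  furan ring core → C:4 H:4 O:1
  (− 2 ring H displaced by substituents)
  + C6H5 → C:6 H:5
  + OH → O:1 H:1
Element totals:
  C: 10
  H: 8
  O: 2
Molecular formula: C10H8O2.
gcd of subscripts = 2; dividing each by 2:
  C: 10/2 = 5
  H: 8/2 = 4
  O: 2/2 = 1

C5H4O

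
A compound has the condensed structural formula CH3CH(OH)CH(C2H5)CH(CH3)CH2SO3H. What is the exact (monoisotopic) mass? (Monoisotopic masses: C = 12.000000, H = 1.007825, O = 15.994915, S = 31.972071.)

Element totals:
  C: 8
  H: 18
  O: 4
  S: 1
Molecular formula: C8H18O4S.
  M = 8(12.0) + 18(1.007825) + 4(15.994915) + 31.972071
    = 96.000000 + 18.140850 + 63.979660 + 31.972071 = 210.092581

210.0926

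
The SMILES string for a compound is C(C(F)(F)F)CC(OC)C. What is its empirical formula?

Atom tally by fragment:
  F3CCH2 → C:2 H:2 F:3
  CH2 → C:1 H:2
  CH(OCH3) → C:2 H:4 O:1
  CH3 → C:1 H:3
Element totals:
  C: 6
  H: 11
  F: 3
  O: 1
Molecular formula: C6H11F3O.
gcd of subscripts (6, 3, 11, 1) = 1, so the empirical formula equals the molecular formula.

C6H11F3O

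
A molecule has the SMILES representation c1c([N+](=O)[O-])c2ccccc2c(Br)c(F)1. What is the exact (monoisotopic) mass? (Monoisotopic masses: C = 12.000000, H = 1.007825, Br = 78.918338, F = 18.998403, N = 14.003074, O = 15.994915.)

Atom tally by fragment:
  naphthalene ring system core → C:10 H:8
  (− 3 ring H displaced by substituents)
  + NO2 → N:1 O:2
  + Br → Br:1
  + F → F:1
Element totals:
  C: 10
  H: 5
  Br: 1
  F: 1
  N: 1
  O: 2
Molecular formula: C10H5BrFNO2.
  M = 10(12.0) + 5(1.007825) + 78.918338 + 18.998403 + 14.003074 + 2(15.994915)
    = 120.000000 + 5.039125 + 78.918338 + 18.998403 + 14.003074 + 31.989830 = 268.948770

268.9488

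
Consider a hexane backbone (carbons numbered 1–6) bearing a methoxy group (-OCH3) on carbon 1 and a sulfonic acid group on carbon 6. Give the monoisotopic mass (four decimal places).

Atom tally by fragment:
  CH3OCH2 → C:2 H:5 O:1
  CH2 → C:1 H:2
  CH2 → C:1 H:2
  CH2 → C:1 H:2
  CH2 → C:1 H:2
  CH2SO3H → C:1 H:3 S:1 O:3
Element totals:
  C: 7
  H: 16
  O: 4
  S: 1
Molecular formula: C7H16O4S.
  M = 7(12.0) + 16(1.007825) + 4(15.994915) + 31.972071
    = 84.000000 + 16.125200 + 63.979660 + 31.972071 = 196.076931

196.0769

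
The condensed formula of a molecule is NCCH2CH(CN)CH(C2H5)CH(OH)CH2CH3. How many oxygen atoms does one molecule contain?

Element totals:
  C: 10
  H: 16
  N: 2
  O: 1

1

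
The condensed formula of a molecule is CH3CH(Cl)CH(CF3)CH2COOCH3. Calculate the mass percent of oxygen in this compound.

14.64%

Atom tally by fragment:
  CH3 → C:1 H:3
  CH(Cl) → C:1 H:1 Cl:1
  CH(CF3) → C:2 H:1 F:3
  CH2COOCH3 → C:3 H:5 O:2
Element totals:
  C: 7
  H: 10
  Cl: 1
  F: 3
  O: 2
Molecular formula: C7H10ClF3O2.
Molar mass = 218.599 g/mol.
Mass from O: 2 × 15.999 = 31.998 g/mol.
%O = 31.998 / 218.599 × 100 = 14.64%.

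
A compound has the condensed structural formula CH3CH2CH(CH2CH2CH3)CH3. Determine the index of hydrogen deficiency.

0

Atom tally by fragment:
  CH3 → C:1 H:3
  CH2 → C:1 H:2
  CH(CH2CH2CH3) → C:4 H:8
  CH3 → C:1 H:3
Element totals:
  C: 7
  H: 16
Molecular formula: C7H16.
DoU = (2C + 2 + N − H − X) / 2 = (2·7 + 2 + 0 − 16 − 0) / 2 = 0.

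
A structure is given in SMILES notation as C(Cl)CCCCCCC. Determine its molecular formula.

Atom tally by fragment:
  ClCH2 → C:1 H:2 Cl:1
  CH2 → C:1 H:2
  CH2 → C:1 H:2
  CH2 → C:1 H:2
  CH2 → C:1 H:2
  CH2 → C:1 H:2
  CH2 → C:1 H:2
  CH3 → C:1 H:3
Element totals:
  C: 8
  H: 17
  Cl: 1

C8H17Cl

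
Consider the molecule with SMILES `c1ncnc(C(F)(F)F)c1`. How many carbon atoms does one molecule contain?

5

Atom tally by fragment:
  pyrimidine ring core → C:4 H:4 N:2
  (− 1 ring H displaced by substituents)
  + CF3 → C:1 F:3
Element totals:
  C: 5
  H: 3
  F: 3
  N: 2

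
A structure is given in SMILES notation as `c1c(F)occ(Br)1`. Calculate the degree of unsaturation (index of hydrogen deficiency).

Atom tally by fragment:
  furan ring core → C:4 H:4 O:1
  (− 2 ring H displaced by substituents)
  + F → F:1
  + Br → Br:1
Element totals:
  C: 4
  H: 2
  Br: 1
  F: 1
  O: 1
Molecular formula: C4H2BrFO.
DoU = (2C + 2 + N − H − X) / 2 = (2·4 + 2 + 0 − 2 − 2) / 2 = 3.

3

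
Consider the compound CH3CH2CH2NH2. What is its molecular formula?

C3H9N

Atom tally by fragment:
  CH3 → C:1 H:3
  CH2 → C:1 H:2
  CH2NH2 → C:1 H:4 N:1
Element totals:
  C: 3
  H: 9
  N: 1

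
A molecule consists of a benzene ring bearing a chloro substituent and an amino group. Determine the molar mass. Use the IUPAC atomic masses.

Atom tally by fragment:
  benzene ring core → C:6 H:6
  (− 2 ring H displaced by substituents)
  + Cl → Cl:1
  + NH2 → N:1 H:2
Element totals:
  C: 6
  H: 6
  Cl: 1
  N: 1
Molecular formula: C6H6ClN.
  M = 6(12.011) + 6(1.008) + 35.45 + 14.007
    = 72.066 + 6.048 + 35.450 + 14.007 = 127.571

127.57 g/mol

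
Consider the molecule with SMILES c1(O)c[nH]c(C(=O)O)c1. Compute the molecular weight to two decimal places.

127.10 g/mol

Atom tally by fragment:
  pyrrole ring core → C:4 H:5 N:1
  (− 2 ring H displaced by substituents)
  + OH → O:1 H:1
  + COOH → C:1 H:1 O:2
Element totals:
  C: 5
  H: 5
  N: 1
  O: 3
Molecular formula: C5H5NO3.
  M = 5(12.011) + 5(1.008) + 14.007 + 3(15.999)
    = 60.055 + 5.040 + 14.007 + 47.997 = 127.099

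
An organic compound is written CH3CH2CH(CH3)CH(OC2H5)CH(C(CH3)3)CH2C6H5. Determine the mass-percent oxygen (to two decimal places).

5.79%

Element totals:
  C: 19
  H: 32
  O: 1
Molecular formula: C19H32O.
Molar mass = 276.464 g/mol.
Mass from O: 1 × 15.999 = 15.999 g/mol.
%O = 15.999 / 276.464 × 100 = 5.79%.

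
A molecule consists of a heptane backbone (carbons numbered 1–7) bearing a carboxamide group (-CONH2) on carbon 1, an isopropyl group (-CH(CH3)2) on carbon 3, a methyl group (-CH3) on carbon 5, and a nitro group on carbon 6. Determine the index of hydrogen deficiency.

2

Atom tally by fragment:
  H2NOCCH2 → C:2 H:4 O:1 N:1
  CH2 → C:1 H:2
  CH(CH(CH3)2) → C:4 H:8
  CH2 → C:1 H:2
  CH(CH3) → C:2 H:4
  CH(NO2) → C:1 H:1 N:1 O:2
  CH3 → C:1 H:3
Element totals:
  C: 12
  H: 24
  N: 2
  O: 3
Molecular formula: C12H24N2O3.
DoU = (2C + 2 + N − H − X) / 2 = (2·12 + 2 + 2 − 24 − 0) / 2 = 2.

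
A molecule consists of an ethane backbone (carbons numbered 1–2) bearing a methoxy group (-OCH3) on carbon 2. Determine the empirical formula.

C3H8O

Atom tally by fragment:
  CH3 → C:1 H:3
  CH2OCH3 → C:2 H:5 O:1
Element totals:
  C: 3
  H: 8
  O: 1
Molecular formula: C3H8O.
gcd of subscripts (3, 8, 1) = 1, so the empirical formula equals the molecular formula.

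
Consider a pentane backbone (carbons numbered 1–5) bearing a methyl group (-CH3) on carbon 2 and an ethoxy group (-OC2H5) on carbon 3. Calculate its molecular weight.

130.23 g/mol

Atom tally by fragment:
  CH3 → C:1 H:3
  CH(CH3) → C:2 H:4
  CH(OC2H5) → C:3 H:6 O:1
  CH2 → C:1 H:2
  CH3 → C:1 H:3
Element totals:
  C: 8
  H: 18
  O: 1
Molecular formula: C8H18O.
  M = 8(12.011) + 18(1.008) + 15.999
    = 96.088 + 18.144 + 15.999 = 130.231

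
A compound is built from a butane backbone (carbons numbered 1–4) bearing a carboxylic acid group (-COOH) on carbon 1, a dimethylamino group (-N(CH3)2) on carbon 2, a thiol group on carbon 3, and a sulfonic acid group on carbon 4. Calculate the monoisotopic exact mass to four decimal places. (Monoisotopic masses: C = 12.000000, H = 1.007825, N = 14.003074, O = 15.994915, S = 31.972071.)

257.0392

Atom tally by fragment:
  HOOCCH2 → C:2 H:3 O:2
  CH(N(CH3)2) → C:3 H:7 N:1
  CH(SH) → C:1 H:2 S:1
  CH2SO3H → C:1 H:3 S:1 O:3
Element totals:
  C: 7
  H: 15
  N: 1
  O: 5
  S: 2
Molecular formula: C7H15NO5S2.
  M = 7(12.0) + 15(1.007825) + 14.003074 + 5(15.994915) + 2(31.972071)
    = 84.000000 + 15.117375 + 14.003074 + 79.974575 + 63.944142 = 257.039166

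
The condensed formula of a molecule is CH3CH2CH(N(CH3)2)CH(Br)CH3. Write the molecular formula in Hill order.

C7H16BrN

Atom tally by fragment:
  CH3 → C:1 H:3
  CH2 → C:1 H:2
  CH(N(CH3)2) → C:3 H:7 N:1
  CH(Br) → C:1 H:1 Br:1
  CH3 → C:1 H:3
Element totals:
  C: 7
  H: 16
  Br: 1
  N: 1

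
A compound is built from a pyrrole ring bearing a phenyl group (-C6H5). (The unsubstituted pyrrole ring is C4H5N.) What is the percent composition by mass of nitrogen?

9.78%

Atom tally by fragment:
  pyrrole ring core → C:4 H:5 N:1
  (− 1 ring H displaced by substituents)
  + C6H5 → C:6 H:5
Element totals:
  C: 10
  H: 9
  N: 1
Molecular formula: C10H9N.
Molar mass = 143.189 g/mol.
Mass from N: 1 × 14.007 = 14.007 g/mol.
%N = 14.007 / 143.189 × 100 = 9.78%.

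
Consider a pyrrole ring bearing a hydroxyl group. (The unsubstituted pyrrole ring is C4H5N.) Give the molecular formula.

C4H5NO

Atom tally by fragment:
  pyrrole ring core → C:4 H:5 N:1
  (− 1 ring H displaced by substituents)
  + OH → O:1 H:1
Element totals:
  C: 4
  H: 5
  N: 1
  O: 1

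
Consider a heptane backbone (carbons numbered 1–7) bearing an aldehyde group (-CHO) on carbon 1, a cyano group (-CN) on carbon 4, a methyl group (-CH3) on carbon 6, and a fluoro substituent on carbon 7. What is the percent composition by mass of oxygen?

Atom tally by fragment:
  OHCCH2 → C:2 H:3 O:1
  CH2 → C:1 H:2
  CH2 → C:1 H:2
  CH(CN) → C:2 H:1 N:1
  CH2 → C:1 H:2
  CH(CH3) → C:2 H:4
  CH2F → C:1 H:2 F:1
Element totals:
  C: 10
  H: 16
  F: 1
  N: 1
  O: 1
Molecular formula: C10H16FNO.
Molar mass = 185.242 g/mol.
Mass from O: 1 × 15.999 = 15.999 g/mol.
%O = 15.999 / 185.242 × 100 = 8.64%.

8.64%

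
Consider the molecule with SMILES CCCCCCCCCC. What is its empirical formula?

C5H11

Atom tally by fragment:
  CH3 → C:1 H:3
  CH2 → C:1 H:2
  CH2 → C:1 H:2
  CH2 → C:1 H:2
  CH2 → C:1 H:2
  CH2 → C:1 H:2
  CH2 → C:1 H:2
  CH2 → C:1 H:2
  CH2 → C:1 H:2
  CH3 → C:1 H:3
Element totals:
  C: 10
  H: 22
Molecular formula: C10H22.
gcd of subscripts = 2; dividing each by 2:
  C: 10/2 = 5
  H: 22/2 = 11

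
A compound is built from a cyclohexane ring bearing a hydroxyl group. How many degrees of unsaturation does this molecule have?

Atom tally by fragment:
  cyclohexane ring core → C:6 H:12
  (− 1 ring H displaced by substituents)
  + OH → O:1 H:1
Element totals:
  C: 6
  H: 12
  O: 1
Molecular formula: C6H12O.
DoU = (2C + 2 + N − H − X) / 2 = (2·6 + 2 + 0 − 12 − 0) / 2 = 1.

1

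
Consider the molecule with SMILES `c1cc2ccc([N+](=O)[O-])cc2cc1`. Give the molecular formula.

C10H7NO2

Atom tally by fragment:
  naphthalene ring system core → C:10 H:8
  (− 1 ring H displaced by substituents)
  + NO2 → N:1 O:2
Element totals:
  C: 10
  H: 7
  N: 1
  O: 2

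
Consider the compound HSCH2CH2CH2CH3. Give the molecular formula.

Atom tally by fragment:
  HSCH2 → C:1 H:3 S:1
  CH2 → C:1 H:2
  CH2 → C:1 H:2
  CH3 → C:1 H:3
Element totals:
  C: 4
  H: 10
  S: 1

C4H10S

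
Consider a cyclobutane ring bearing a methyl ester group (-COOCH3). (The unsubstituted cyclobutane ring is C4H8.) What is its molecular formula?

Atom tally by fragment:
  cyclobutane ring core → C:4 H:8
  (− 1 ring H displaced by substituents)
  + COOCH3 → C:2 H:3 O:2
Element totals:
  C: 6
  H: 10
  O: 2

C6H10O2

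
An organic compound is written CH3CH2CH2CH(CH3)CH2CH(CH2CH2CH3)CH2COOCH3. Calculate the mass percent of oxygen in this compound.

14.93%

Element totals:
  C: 13
  H: 26
  O: 2
Molecular formula: C13H26O2.
Molar mass = 214.349 g/mol.
Mass from O: 2 × 15.999 = 31.998 g/mol.
%O = 31.998 / 214.349 × 100 = 14.93%.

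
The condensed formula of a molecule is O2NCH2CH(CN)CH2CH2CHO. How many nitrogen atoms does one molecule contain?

Atom tally by fragment:
  O2NCH2 → C:1 H:2 N:1 O:2
  CH(CN) → C:2 H:1 N:1
  CH2 → C:1 H:2
  CH2CHO → C:2 H:3 O:1
Element totals:
  C: 6
  H: 8
  N: 2
  O: 3

2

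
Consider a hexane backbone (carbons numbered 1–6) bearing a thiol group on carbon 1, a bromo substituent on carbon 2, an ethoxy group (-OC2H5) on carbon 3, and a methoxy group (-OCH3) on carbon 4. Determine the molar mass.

271.21 g/mol

Atom tally by fragment:
  HSCH2 → C:1 H:3 S:1
  CH(Br) → C:1 H:1 Br:1
  CH(OC2H5) → C:3 H:6 O:1
  CH(OCH3) → C:2 H:4 O:1
  CH2 → C:1 H:2
  CH3 → C:1 H:3
Element totals:
  C: 9
  H: 19
  Br: 1
  O: 2
  S: 1
Molecular formula: C9H19BrO2S.
  M = 9(12.011) + 19(1.008) + 79.904 + 2(15.999) + 32.06
    = 108.099 + 19.152 + 79.904 + 31.998 + 32.060 = 271.213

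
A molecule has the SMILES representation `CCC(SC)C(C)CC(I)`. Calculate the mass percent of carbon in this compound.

Atom tally by fragment:
  CH3 → C:1 H:3
  CH2 → C:1 H:2
  CH(SCH3) → C:2 H:4 S:1
  CH(CH3) → C:2 H:4
  CH2 → C:1 H:2
  CH2I → C:1 H:2 I:1
Element totals:
  C: 8
  H: 17
  I: 1
  S: 1
Molecular formula: C8H17IS.
Molar mass = 272.188 g/mol.
Mass from C: 8 × 12.011 = 96.088 g/mol.
%C = 96.088 / 272.188 × 100 = 35.30%.

35.30%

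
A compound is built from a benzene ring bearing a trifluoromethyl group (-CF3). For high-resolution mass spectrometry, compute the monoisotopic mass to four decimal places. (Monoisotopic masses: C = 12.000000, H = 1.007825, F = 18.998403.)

146.0343

Atom tally by fragment:
  benzene ring core → C:6 H:6
  (− 1 ring H displaced by substituents)
  + CF3 → C:1 F:3
Element totals:
  C: 7
  H: 5
  F: 3
Molecular formula: C7H5F3.
  M = 7(12.0) + 5(1.007825) + 3(18.998403)
    = 84.000000 + 5.039125 + 56.995209 = 146.034334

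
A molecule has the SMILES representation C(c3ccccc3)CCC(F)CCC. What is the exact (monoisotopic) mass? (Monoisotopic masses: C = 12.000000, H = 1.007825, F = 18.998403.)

Atom tally by fragment:
  C6H5CH2 → C:7 H:7
  CH2 → C:1 H:2
  CH2 → C:1 H:2
  CH(F) → C:1 H:1 F:1
  CH2 → C:1 H:2
  CH2 → C:1 H:2
  CH3 → C:1 H:3
Element totals:
  C: 13
  H: 19
  F: 1
Molecular formula: C13H19F.
  M = 13(12.0) + 19(1.007825) + 18.998403
    = 156.000000 + 19.148675 + 18.998403 = 194.147078

194.1471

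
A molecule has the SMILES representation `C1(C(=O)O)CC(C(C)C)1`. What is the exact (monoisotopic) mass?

Atom tally by fragment:
  cyclopropane ring core → C:3 H:6
  (− 2 ring H displaced by substituents)
  + COOH → C:1 H:1 O:2
  + CH(CH3)2 → C:3 H:7
Element totals:
  C: 7
  H: 12
  O: 2
Molecular formula: C7H12O2.
  M = 7(12.0) + 12(1.007825) + 2(15.994915)
    = 84.000000 + 12.093900 + 31.989830 = 128.083730

128.0837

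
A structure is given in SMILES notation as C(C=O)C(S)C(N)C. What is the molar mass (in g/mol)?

133.21 g/mol

Atom tally by fragment:
  OHCCH2 → C:2 H:3 O:1
  CH(SH) → C:1 H:2 S:1
  CH(NH2) → C:1 H:3 N:1
  CH3 → C:1 H:3
Element totals:
  C: 5
  H: 11
  N: 1
  O: 1
  S: 1
Molecular formula: C5H11NOS.
  M = 5(12.011) + 11(1.008) + 14.007 + 15.999 + 32.06
    = 60.055 + 11.088 + 14.007 + 15.999 + 32.060 = 133.209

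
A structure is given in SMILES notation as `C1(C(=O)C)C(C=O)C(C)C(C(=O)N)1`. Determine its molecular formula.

C9H13NO3

Atom tally by fragment:
  cyclobutane ring core → C:4 H:8
  (− 4 ring H displaced by substituents)
  + COCH3 → C:2 H:3 O:1
  + CHO → C:1 H:1 O:1
  + CH3 → C:1 H:3
  + CONH2 → C:1 H:2 O:1 N:1
Element totals:
  C: 9
  H: 13
  N: 1
  O: 3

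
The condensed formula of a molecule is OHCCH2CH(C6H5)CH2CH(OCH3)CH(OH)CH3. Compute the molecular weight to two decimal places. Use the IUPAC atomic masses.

Element totals:
  C: 14
  H: 20
  O: 3
Molecular formula: C14H20O3.
  M = 14(12.011) + 20(1.008) + 3(15.999)
    = 168.154 + 20.160 + 47.997 = 236.311

236.31 g/mol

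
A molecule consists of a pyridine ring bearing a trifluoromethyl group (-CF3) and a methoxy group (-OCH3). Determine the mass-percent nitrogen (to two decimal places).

7.91%

Atom tally by fragment:
  pyridine ring core → C:5 H:5 N:1
  (− 2 ring H displaced by substituents)
  + CF3 → C:1 F:3
  + OCH3 → C:1 H:3 O:1
Element totals:
  C: 7
  H: 6
  F: 3
  N: 1
  O: 1
Molecular formula: C7H6F3NO.
Molar mass = 177.125 g/mol.
Mass from N: 1 × 14.007 = 14.007 g/mol.
%N = 14.007 / 177.125 × 100 = 7.91%.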